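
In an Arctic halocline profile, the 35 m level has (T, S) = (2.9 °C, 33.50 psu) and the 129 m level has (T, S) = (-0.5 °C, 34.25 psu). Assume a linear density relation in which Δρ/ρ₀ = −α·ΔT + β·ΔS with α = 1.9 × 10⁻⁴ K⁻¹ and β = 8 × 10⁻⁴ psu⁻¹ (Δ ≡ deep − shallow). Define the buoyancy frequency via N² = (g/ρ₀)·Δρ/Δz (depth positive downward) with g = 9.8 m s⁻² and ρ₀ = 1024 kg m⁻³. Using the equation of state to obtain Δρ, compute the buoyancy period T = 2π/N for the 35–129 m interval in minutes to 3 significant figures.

9.19 min

ΔT = -3.4 K, ΔS = +0.75 psu (deep − shallow).
Δρ/ρ₀ = −αΔT + βΔS = 6.46 × 10⁻⁴ + 6.00 × 10⁻⁴ = 1.246 × 10⁻³, so Δρ ≈ 1.276 kg m⁻³.
N² = (g/ρ₀)·Δρ/Δz = g·(Δρ/ρ₀)/Δz = 9.8 × 1.246 × 10⁻³ / 94 = 1.2990 × 10⁻⁴ s⁻².
N = √(1.2990 × 10⁻⁴) = 0.011397 rad s⁻¹ → T = 2π/N = 551.30 s = 9.1883 min ≈ 9.19 min.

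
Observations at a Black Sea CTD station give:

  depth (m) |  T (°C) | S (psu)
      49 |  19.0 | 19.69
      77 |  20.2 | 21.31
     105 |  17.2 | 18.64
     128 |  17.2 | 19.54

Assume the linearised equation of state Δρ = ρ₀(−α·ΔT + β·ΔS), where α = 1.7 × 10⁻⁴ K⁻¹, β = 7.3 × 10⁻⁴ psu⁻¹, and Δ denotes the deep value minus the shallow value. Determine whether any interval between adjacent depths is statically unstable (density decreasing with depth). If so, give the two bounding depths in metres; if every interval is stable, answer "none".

77–105 m

Evaluate Δρ/ρ₀ = −αΔT + βΔS across each adjacent pair:
  49–77 m: −αΔT+βΔS = −(1.7 × 10⁻⁴)(+1.2)+(7.3 × 10⁻⁴)(+1.62) = 9.8 × 10⁻⁴ → stable
  77–105 m: −αΔT+βΔS = −(1.7 × 10⁻⁴)(-3.0)+(7.3 × 10⁻⁴)(-2.67) = -1.4 × 10⁻³ → UNSTABLE
  105–128 m: −αΔT+βΔS = −(1.7 × 10⁻⁴)(+0.0)+(7.3 × 10⁻⁴)(+0.90) = 6.6 × 10⁻⁴ → stable
The 77–105 m interval has Δρ < 0: lighter water underlies denser water.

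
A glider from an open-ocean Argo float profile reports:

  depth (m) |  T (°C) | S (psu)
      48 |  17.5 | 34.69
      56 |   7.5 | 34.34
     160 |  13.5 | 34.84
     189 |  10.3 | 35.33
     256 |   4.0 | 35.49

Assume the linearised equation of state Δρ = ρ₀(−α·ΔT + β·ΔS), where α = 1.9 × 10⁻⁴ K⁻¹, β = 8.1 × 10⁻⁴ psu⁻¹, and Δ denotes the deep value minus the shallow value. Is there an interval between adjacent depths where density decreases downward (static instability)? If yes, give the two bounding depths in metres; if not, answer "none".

Evaluate Δρ/ρ₀ = −αΔT + βΔS across each adjacent pair:
  48–56 m: −αΔT+βΔS = −(1.9 × 10⁻⁴)(-10.0)+(8.1 × 10⁻⁴)(-0.35) = 1.6 × 10⁻³ → stable
  56–160 m: −αΔT+βΔS = −(1.9 × 10⁻⁴)(+6.0)+(8.1 × 10⁻⁴)(+0.50) = -7.3 × 10⁻⁴ → UNSTABLE
  160–189 m: −αΔT+βΔS = −(1.9 × 10⁻⁴)(-3.2)+(8.1 × 10⁻⁴)(+0.49) = 1.0 × 10⁻³ → stable
  189–256 m: −αΔT+βΔS = −(1.9 × 10⁻⁴)(-6.3)+(8.1 × 10⁻⁴)(+0.16) = 1.3 × 10⁻³ → stable
The 56–160 m interval has Δρ < 0: lighter water underlies denser water.

56–160 m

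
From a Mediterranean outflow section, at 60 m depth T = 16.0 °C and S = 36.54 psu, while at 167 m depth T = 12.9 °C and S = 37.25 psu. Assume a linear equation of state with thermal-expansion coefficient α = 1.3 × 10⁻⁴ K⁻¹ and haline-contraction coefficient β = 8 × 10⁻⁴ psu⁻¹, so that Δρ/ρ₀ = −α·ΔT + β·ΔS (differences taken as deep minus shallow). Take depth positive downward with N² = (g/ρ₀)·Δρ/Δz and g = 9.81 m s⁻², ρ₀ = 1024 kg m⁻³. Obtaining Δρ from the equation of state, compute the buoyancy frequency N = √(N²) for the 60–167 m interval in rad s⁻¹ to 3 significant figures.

ΔT = -3.1 K, ΔS = +0.71 psu (deep − shallow).
Δρ/ρ₀ = −αΔT + βΔS = 4.03 × 10⁻⁴ + 5.68 × 10⁻⁴ = 9.71 × 10⁻⁴, so Δρ ≈ 0.9943 kg m⁻³.
N² = (g/ρ₀)·Δρ/Δz = g·(Δρ/ρ₀)/Δz = 9.81 × 9.71 × 10⁻⁴ / 107 = 8.9023 × 10⁻⁵ s⁻².
N = √(8.9023 × 10⁻⁵) = 9.4352 × 10⁻³ rad s⁻¹ ≈ 9.44 × 10⁻³ rad s⁻¹.

9.44 × 10⁻³ rad s⁻¹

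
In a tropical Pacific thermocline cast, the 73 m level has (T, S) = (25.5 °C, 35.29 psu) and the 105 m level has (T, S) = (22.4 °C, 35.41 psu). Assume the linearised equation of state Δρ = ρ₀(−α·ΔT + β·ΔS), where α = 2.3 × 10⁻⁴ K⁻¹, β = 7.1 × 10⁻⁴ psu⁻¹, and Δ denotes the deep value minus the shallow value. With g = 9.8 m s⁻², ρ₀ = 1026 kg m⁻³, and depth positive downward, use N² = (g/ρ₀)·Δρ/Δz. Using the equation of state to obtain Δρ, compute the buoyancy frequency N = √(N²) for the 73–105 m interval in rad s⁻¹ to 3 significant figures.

0.0156 rad s⁻¹

ΔT = -3.1 K, ΔS = +0.12 psu (deep − shallow).
Δρ/ρ₀ = −αΔT + βΔS = 7.13 × 10⁻⁴ + 8.52 × 10⁻⁵ = 7.982 × 10⁻⁴, so Δρ ≈ 0.8190 kg m⁻³.
N² = (g/ρ₀)·Δρ/Δz = g·(Δρ/ρ₀)/Δz = 9.8 × 7.982 × 10⁻⁴ / 32 = 2.4445 × 10⁻⁴ s⁻².
N = √(2.4445 × 10⁻⁴) = 0.015635 rad s⁻¹ ≈ 0.0156 rad s⁻¹.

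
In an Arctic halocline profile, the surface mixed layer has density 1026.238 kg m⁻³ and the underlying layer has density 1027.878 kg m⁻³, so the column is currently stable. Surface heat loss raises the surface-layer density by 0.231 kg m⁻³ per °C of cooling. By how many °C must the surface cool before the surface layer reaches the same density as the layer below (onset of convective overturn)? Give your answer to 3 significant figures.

7.10 °C

Density deficit of the surface layer: 1027.878 − 1026.238 = 1.64 kg m⁻³.
Required change = 1.64 / 0.231 = 7.10 °C.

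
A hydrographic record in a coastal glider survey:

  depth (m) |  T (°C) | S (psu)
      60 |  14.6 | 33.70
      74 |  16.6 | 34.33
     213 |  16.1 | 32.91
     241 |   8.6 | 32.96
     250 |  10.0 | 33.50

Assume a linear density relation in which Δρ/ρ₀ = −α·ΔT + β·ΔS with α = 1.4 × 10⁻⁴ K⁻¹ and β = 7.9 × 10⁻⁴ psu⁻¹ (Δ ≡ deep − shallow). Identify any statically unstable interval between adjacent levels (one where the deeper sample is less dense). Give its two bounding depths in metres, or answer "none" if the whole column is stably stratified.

74–213 m

Evaluate Δρ/ρ₀ = −αΔT + βΔS across each adjacent pair:
  60–74 m: −αΔT+βΔS = −(1.4 × 10⁻⁴)(+2.0)+(7.9 × 10⁻⁴)(+0.63) = 2.2 × 10⁻⁴ → stable
  74–213 m: −αΔT+βΔS = −(1.4 × 10⁻⁴)(-0.5)+(7.9 × 10⁻⁴)(-1.42) = -1.1 × 10⁻³ → UNSTABLE
  213–241 m: −αΔT+βΔS = −(1.4 × 10⁻⁴)(-7.5)+(7.9 × 10⁻⁴)(+0.05) = 1.1 × 10⁻³ → stable
  241–250 m: −αΔT+βΔS = −(1.4 × 10⁻⁴)(+1.4)+(7.9 × 10⁻⁴)(+0.54) = 2.3 × 10⁻⁴ → stable
The 74–213 m interval has Δρ < 0: lighter water underlies denser water.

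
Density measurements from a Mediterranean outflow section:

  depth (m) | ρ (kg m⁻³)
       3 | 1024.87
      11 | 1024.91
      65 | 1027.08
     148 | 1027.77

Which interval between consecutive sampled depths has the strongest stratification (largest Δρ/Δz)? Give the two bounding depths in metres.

Compute the density gradient over each adjacent pair:
  3–11 m: Δρ/Δz = 0.04/8 = 5.0 × 10⁻³ kg m⁻⁴
  11–65 m: Δρ/Δz = 2.17/54 = 0.040 kg m⁻⁴
  65–148 m: Δρ/Δz = 0.69/83 = 8.3 × 10⁻³ kg m⁻⁴
The largest gradient is in the 11–65 m interval — the pycnocline.

11–65 m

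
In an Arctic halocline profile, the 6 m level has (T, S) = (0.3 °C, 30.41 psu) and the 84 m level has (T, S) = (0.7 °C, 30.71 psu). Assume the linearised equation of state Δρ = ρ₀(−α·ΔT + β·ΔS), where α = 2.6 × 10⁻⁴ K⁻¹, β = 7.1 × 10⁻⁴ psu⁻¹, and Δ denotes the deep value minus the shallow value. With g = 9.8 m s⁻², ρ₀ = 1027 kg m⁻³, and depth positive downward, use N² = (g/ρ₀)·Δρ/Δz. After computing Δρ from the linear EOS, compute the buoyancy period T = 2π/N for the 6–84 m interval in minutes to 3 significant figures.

28.3 min

ΔT = +0.4 K, ΔS = +0.30 psu (deep − shallow).
Δρ/ρ₀ = −αΔT + βΔS = -1.04 × 10⁻⁴ + 2.13 × 10⁻⁴ = 1.09 × 10⁻⁴, so Δρ ≈ 0.1119 kg m⁻³.
N² = (g/ρ₀)·Δρ/Δz = g·(Δρ/ρ₀)/Δz = 9.8 × 1.09 × 10⁻⁴ / 78 = 1.3695 × 10⁻⁵ s⁻².
N = √(1.3695 × 10⁻⁵) = 3.7007 × 10⁻³ rad s⁻¹ → T = 2π/N = 1.6978 × 10³ s = 28.297 min ≈ 28.3 min.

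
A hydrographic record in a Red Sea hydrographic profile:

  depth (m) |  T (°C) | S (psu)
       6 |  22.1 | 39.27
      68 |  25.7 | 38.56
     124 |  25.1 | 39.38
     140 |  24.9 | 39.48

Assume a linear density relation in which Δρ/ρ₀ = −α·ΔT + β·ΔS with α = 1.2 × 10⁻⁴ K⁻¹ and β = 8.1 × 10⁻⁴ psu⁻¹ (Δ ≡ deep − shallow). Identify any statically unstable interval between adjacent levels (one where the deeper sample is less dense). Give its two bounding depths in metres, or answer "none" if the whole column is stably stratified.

6–68 m

Evaluate Δρ/ρ₀ = −αΔT + βΔS across each adjacent pair:
  6–68 m: −αΔT+βΔS = −(1.2 × 10⁻⁴)(+3.6)+(8.1 × 10⁻⁴)(-0.71) = -1.0 × 10⁻³ → UNSTABLE
  68–124 m: −αΔT+βΔS = −(1.2 × 10⁻⁴)(-0.6)+(8.1 × 10⁻⁴)(+0.82) = 7.4 × 10⁻⁴ → stable
  124–140 m: −αΔT+βΔS = −(1.2 × 10⁻⁴)(-0.2)+(8.1 × 10⁻⁴)(+0.10) = 1.1 × 10⁻⁴ → stable
The 6–68 m interval has Δρ < 0: lighter water underlies denser water.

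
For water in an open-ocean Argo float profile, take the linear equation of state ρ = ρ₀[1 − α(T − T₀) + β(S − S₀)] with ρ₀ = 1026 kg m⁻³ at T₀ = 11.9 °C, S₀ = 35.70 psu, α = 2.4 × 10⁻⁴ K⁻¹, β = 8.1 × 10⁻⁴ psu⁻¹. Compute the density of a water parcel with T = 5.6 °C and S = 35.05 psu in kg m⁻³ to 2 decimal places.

T − T₀ = -6.3 K, S − S₀ = -0.65 psu.
Bracket = 1 − α·(-6.3) + β·(-0.65) = 1 + (9.855 × 10⁻⁴) = 1.0009855.
ρ = 1026 × 1.0009855 = 1027.01 kg m⁻³.

1027.01 kg m⁻³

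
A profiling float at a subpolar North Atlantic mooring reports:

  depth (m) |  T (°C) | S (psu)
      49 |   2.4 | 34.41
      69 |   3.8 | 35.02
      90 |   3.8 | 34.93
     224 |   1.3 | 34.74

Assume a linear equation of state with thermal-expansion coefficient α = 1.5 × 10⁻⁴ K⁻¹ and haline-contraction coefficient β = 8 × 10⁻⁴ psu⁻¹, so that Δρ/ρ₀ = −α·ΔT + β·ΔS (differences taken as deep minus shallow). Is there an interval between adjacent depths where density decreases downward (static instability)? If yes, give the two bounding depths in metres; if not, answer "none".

69–90 m

Evaluate Δρ/ρ₀ = −αΔT + βΔS across each adjacent pair:
  49–69 m: −αΔT+βΔS = −(1.5 × 10⁻⁴)(+1.4)+(8 × 10⁻⁴)(+0.61) = 2.8 × 10⁻⁴ → stable
  69–90 m: −αΔT+βΔS = −(1.5 × 10⁻⁴)(+0.0)+(8 × 10⁻⁴)(-0.09) = -7.2 × 10⁻⁵ → UNSTABLE
  90–224 m: −αΔT+βΔS = −(1.5 × 10⁻⁴)(-2.5)+(8 × 10⁻⁴)(-0.19) = 2.2 × 10⁻⁴ → stable
The 69–90 m interval has Δρ < 0: lighter water underlies denser water.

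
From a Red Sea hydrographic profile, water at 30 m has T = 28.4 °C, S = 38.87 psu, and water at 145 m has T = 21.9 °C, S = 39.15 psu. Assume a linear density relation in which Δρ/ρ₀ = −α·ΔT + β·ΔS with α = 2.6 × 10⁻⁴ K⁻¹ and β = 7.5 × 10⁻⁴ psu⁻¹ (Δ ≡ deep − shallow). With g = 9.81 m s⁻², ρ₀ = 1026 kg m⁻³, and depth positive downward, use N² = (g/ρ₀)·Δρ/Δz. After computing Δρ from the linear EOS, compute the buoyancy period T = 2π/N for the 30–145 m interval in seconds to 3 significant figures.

494 s

ΔT = -6.5 K, ΔS = +0.28 psu (deep − shallow).
Δρ/ρ₀ = −αΔT + βΔS = 1.69 × 10⁻³ + 2.10 × 10⁻⁴ = 1.90 × 10⁻³, so Δρ ≈ 1.949 kg m⁻³.
N² = (g/ρ₀)·Δρ/Δz = g·(Δρ/ρ₀)/Δz = 9.81 × 1.90 × 10⁻³ / 115 = 1.6208 × 10⁻⁴ s⁻².
N = √(1.6208 × 10⁻⁴) = 0.012731 rad s⁻¹ → T = 2π/N = 493.53 s ≈ 494 s.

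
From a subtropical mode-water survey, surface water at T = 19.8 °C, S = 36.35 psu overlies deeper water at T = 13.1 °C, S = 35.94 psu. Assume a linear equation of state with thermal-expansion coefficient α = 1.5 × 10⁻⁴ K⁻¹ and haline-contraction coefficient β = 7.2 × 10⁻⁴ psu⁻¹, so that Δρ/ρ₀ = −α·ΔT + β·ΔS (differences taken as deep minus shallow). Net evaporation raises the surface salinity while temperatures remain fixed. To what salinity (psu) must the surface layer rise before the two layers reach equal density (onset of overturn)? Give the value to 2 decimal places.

37.34 psu

Neutral buoyancy requires −α(T_deep − T_surf) + β(S_deep − S_surf′) = 0.
S_surf′ = S_deep − (α/β)·ΔT = 35.94 − (1.5 × 10⁻⁴/7.2 × 10⁻⁴)·(-6.7) = 37.3358 psu.
Increase required: 37.3358 − 36.35 = 0.9858 psu.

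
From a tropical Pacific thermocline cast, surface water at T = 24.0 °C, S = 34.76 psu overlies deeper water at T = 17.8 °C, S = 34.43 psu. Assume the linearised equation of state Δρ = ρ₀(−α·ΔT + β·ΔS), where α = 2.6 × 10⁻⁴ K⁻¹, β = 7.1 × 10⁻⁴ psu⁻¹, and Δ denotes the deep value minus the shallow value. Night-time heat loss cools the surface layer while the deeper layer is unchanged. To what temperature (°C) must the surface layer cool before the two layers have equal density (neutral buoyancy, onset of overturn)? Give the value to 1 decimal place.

18.7 °C

Neutral buoyancy requires Δρ = 0, i.e. −α(T_deep − T_surf′) + β(S_deep − S_surf) = 0.
T_surf′ = T_deep − (β/α)·ΔS = 17.8 − (7.1 × 10⁻⁴/2.6 × 10⁻⁴)·(-0.33) = 18.701 °C.
Cooling required: 24.0 − (18.701) = 5.299 °C.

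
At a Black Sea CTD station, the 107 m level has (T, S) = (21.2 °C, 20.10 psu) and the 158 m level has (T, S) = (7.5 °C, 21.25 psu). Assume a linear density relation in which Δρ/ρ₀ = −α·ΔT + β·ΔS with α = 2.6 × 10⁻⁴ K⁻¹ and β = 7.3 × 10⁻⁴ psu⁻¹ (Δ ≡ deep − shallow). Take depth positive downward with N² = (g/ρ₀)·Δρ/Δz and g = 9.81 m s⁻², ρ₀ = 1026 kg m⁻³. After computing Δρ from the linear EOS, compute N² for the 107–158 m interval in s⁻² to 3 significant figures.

8.47 × 10⁻⁴ s⁻²

ΔT = -13.7 K, ΔS = +1.15 psu (deep − shallow).
Δρ/ρ₀ = −αΔT + βΔS = 3.562 × 10⁻³ + 8.395 × 10⁻⁴ = 4.4015 × 10⁻³, so Δρ ≈ 4.516 kg m⁻³.
N² = (g/ρ₀)·Δρ/Δz = g·(Δρ/ρ₀)/Δz = 9.81 × 4.4015 × 10⁻³ / 51 = 8.4664 × 10⁻⁴ s⁻² ≈ 8.47 × 10⁻⁴ s⁻².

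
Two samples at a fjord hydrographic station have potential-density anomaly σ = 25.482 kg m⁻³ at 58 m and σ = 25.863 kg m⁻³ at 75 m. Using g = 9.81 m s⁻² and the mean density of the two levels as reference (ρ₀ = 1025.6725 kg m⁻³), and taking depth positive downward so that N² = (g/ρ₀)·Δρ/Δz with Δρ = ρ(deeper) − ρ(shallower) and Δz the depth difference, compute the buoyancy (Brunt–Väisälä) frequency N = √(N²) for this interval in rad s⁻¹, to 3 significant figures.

Δρ = 1025.863 − 1025.482 = 0.381 kg m⁻³ over Δz = 75 − 58 = 17 m.
N² = (9.81/1025.6725) × (0.381/17) = 2.1436 × 10⁻⁴ s⁻².
N = √(2.1436 × 10⁻⁴) = 0.014641 rad s⁻¹ ≈ 0.0146 rad s⁻¹.

0.0146 rad s⁻¹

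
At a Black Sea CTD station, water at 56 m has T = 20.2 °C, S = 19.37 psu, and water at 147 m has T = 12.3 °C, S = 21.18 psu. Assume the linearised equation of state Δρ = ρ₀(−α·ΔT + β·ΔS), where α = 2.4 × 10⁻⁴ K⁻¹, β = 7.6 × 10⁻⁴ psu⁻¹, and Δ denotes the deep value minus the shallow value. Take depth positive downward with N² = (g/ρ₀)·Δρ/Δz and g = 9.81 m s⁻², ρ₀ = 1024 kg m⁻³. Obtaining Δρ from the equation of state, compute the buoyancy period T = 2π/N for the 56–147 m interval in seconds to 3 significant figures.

335 s

ΔT = -7.9 K, ΔS = +1.81 psu (deep − shallow).
Δρ/ρ₀ = −αΔT + βΔS = 1.896 × 10⁻³ + 1.3756 × 10⁻³ = 3.2716 × 10⁻³, so Δρ ≈ 3.350 kg m⁻³.
N² = (g/ρ₀)·Δρ/Δz = g·(Δρ/ρ₀)/Δz = 9.81 × 3.2716 × 10⁻³ / 91 = 3.5269 × 10⁻⁴ s⁻².
N = √(3.5269 × 10⁻⁴) = 0.018780 rad s⁻¹ → T = 2π/N = 334.57 s ≈ 335 s.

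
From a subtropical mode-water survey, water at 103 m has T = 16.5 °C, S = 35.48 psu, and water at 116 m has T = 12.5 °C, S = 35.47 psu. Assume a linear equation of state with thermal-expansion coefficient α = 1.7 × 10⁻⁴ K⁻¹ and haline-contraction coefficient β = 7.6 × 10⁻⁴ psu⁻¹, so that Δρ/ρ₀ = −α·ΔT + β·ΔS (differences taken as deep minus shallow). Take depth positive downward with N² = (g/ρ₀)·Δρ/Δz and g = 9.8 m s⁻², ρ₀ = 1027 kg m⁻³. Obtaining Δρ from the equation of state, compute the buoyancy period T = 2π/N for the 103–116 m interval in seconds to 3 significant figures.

279 s

ΔT = -4.0 K, ΔS = -0.01 psu (deep − shallow).
Δρ/ρ₀ = −αΔT + βΔS = 6.80 × 10⁻⁴ − 7.60 × 10⁻⁶ = 6.724 × 10⁻⁴, so Δρ ≈ 0.6906 kg m⁻³.
N² = (g/ρ₀)·Δρ/Δz = g·(Δρ/ρ₀)/Δz = 9.8 × 6.724 × 10⁻⁴ / 13 = 5.0689 × 10⁻⁴ s⁻².
N = √(5.0689 × 10⁻⁴) = 0.022514 rad s⁻¹ → T = 2π/N = 279.08 s ≈ 279 s.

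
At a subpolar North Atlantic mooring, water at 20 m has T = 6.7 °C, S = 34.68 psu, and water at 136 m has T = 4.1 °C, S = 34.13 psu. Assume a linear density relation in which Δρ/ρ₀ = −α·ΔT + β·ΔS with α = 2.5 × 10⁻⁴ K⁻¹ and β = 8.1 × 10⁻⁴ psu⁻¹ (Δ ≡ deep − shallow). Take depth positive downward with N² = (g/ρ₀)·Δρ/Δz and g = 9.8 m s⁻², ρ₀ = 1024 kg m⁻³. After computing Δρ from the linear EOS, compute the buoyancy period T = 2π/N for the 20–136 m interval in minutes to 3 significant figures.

25.2 min

ΔT = -2.6 K, ΔS = -0.55 psu (deep − shallow).
Δρ/ρ₀ = −αΔT + βΔS = 6.50 × 10⁻⁴ − 4.455 × 10⁻⁴ = 2.045 × 10⁻⁴, so Δρ ≈ 0.2094 kg m⁻³.
N² = (g/ρ₀)·Δρ/Δz = g·(Δρ/ρ₀)/Δz = 9.8 × 2.045 × 10⁻⁴ / 116 = 1.7277 × 10⁻⁵ s⁻².
N = √(1.7277 × 10⁻⁵) = 4.1566 × 10⁻³ rad s⁻¹ → T = 2π/N = 1.5116 × 10³ s = 25.193 min ≈ 25.2 min.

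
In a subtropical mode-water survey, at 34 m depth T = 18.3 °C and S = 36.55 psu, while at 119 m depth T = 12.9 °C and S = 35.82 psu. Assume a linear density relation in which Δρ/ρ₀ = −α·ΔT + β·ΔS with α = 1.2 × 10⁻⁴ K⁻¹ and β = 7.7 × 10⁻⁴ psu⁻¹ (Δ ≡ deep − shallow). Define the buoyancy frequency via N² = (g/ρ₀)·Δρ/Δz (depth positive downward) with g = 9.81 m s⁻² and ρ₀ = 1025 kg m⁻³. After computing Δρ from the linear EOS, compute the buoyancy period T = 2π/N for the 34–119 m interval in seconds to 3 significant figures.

2.00 × 10³ s

ΔT = -5.4 K, ΔS = -0.73 psu (deep − shallow).
Δρ/ρ₀ = −αΔT + βΔS = 6.48 × 10⁻⁴ − 5.621 × 10⁻⁴ = 8.59 × 10⁻⁵, so Δρ ≈ 0.08805 kg m⁻³.
N² = (g/ρ₀)·Δρ/Δz = g·(Δρ/ρ₀)/Δz = 9.81 × 8.59 × 10⁻⁵ / 85 = 9.9139 × 10⁻⁶ s⁻².
N = √(9.9139 × 10⁻⁶) = 3.1486 × 10⁻³ rad s⁻¹ → T = 2π/N = 1.9955 × 10³ s ≈ 2.00 × 10³ s.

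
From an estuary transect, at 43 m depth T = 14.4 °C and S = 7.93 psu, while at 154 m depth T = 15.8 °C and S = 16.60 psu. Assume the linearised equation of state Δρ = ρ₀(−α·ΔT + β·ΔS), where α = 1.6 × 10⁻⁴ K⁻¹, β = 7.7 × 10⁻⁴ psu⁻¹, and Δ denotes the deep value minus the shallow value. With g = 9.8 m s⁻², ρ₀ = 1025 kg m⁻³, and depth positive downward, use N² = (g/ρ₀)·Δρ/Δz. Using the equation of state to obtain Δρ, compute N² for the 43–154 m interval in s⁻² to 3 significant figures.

ΔT = +1.4 K, ΔS = +8.67 psu (deep − shallow).
Δρ/ρ₀ = −αΔT + βΔS = -2.24 × 10⁻⁴ + 6.6759 × 10⁻³ = 6.4519 × 10⁻³, so Δρ ≈ 6.613 kg m⁻³.
N² = (g/ρ₀)·Δρ/Δz = g·(Δρ/ρ₀)/Δz = 9.8 × 6.4519 × 10⁻³ / 111 = 5.6963 × 10⁻⁴ s⁻² ≈ 5.70 × 10⁻⁴ s⁻².

5.70 × 10⁻⁴ s⁻²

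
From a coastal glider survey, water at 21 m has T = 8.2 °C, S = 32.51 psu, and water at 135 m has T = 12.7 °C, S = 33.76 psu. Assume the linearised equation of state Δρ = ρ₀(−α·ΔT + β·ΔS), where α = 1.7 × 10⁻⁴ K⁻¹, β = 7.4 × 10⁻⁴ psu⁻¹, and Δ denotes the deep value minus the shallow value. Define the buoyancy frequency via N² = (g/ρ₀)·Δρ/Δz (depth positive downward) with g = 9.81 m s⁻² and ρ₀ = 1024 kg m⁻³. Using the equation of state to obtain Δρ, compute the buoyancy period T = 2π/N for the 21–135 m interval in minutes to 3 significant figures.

28.2 min

ΔT = +4.5 K, ΔS = +1.25 psu (deep − shallow).
Δρ/ρ₀ = −αΔT + βΔS = -7.65 × 10⁻⁴ + 9.25 × 10⁻⁴ = 1.60 × 10⁻⁴, so Δρ ≈ 0.1638 kg m⁻³.
N² = (g/ρ₀)·Δρ/Δz = g·(Δρ/ρ₀)/Δz = 9.81 × 1.60 × 10⁻⁴ / 114 = 1.3768 × 10⁻⁵ s⁻².
N = √(1.3768 × 10⁻⁵) = 3.7105 × 10⁻³ rad s⁻¹ → T = 2π/N = 1.6934 × 10³ s = 28.223 min ≈ 28.2 min.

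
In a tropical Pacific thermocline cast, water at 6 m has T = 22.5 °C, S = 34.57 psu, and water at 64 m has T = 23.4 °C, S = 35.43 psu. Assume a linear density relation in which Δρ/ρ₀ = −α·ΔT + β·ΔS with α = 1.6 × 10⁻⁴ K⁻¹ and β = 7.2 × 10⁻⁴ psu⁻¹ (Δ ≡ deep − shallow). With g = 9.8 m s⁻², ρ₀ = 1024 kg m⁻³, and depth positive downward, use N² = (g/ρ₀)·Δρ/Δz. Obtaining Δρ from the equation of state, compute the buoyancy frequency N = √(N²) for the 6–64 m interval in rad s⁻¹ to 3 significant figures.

ΔT = +0.9 K, ΔS = +0.86 psu (deep − shallow).
Δρ/ρ₀ = −αΔT + βΔS = -1.44 × 10⁻⁴ + 6.192 × 10⁻⁴ = 4.752 × 10⁻⁴, so Δρ ≈ 0.4866 kg m⁻³.
N² = (g/ρ₀)·Δρ/Δz = g·(Δρ/ρ₀)/Δz = 9.8 × 4.752 × 10⁻⁴ / 58 = 8.0292 × 10⁻⁵ s⁻².
N = √(8.0292 × 10⁻⁵) = 8.9606 × 10⁻³ rad s⁻¹ ≈ 8.96 × 10⁻³ rad s⁻¹.

8.96 × 10⁻³ rad s⁻¹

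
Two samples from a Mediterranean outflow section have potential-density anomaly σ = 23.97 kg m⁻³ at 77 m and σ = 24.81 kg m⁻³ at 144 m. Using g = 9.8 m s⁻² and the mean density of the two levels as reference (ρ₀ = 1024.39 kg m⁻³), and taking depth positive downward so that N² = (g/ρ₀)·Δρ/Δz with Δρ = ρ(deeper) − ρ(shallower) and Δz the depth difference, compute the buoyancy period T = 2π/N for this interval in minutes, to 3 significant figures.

9.56 min

Δρ = 1024.81 − 1023.97 = 0.84 kg m⁻³ over Δz = 144 − 77 = 67 m.
N² = (9.8/1024.39) × (0.84/67) = 1.1994 × 10⁻⁴ s⁻².
N = √(1.1994 × 10⁻⁴) = 0.010952 rad s⁻¹, so T = 2π/N = 573.70 s = 9.5617 min ≈ 9.56 min.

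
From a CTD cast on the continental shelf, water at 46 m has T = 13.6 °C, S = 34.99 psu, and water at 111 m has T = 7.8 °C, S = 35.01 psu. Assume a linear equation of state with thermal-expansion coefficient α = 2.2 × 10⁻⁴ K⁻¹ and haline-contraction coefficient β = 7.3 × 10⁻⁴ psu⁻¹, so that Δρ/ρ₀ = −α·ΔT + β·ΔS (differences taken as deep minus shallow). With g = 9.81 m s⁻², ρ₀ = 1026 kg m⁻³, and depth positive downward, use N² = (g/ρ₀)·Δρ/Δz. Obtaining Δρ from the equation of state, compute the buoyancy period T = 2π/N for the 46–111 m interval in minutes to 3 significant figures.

ΔT = -5.8 K, ΔS = +0.02 psu (deep − shallow).
Δρ/ρ₀ = −αΔT + βΔS = 1.276 × 10⁻³ + 1.46 × 10⁻⁵ = 1.2906 × 10⁻³, so Δρ ≈ 1.324 kg m⁻³.
N² = (g/ρ₀)·Δρ/Δz = g·(Δρ/ρ₀)/Δz = 9.81 × 1.2906 × 10⁻³ / 65 = 1.9478 × 10⁻⁴ s⁻².
N = √(1.9478 × 10⁻⁴) = 0.013956 rad s⁻¹ → T = 2π/N = 450.21 s = 7.5035 min ≈ 7.50 min.

7.50 min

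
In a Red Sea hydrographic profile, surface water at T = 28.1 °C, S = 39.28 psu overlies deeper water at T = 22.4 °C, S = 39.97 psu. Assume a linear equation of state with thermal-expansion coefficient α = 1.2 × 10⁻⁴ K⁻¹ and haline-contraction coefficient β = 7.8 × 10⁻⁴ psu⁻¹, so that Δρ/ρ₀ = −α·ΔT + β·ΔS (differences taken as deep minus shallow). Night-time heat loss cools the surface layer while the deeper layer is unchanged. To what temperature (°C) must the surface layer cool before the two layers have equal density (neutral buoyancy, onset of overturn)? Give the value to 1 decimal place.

17.9 °C

Neutral buoyancy requires Δρ = 0, i.e. −α(T_deep − T_surf′) + β(S_deep − S_surf) = 0.
T_surf′ = T_deep − (β/α)·ΔS = 22.4 − (7.8 × 10⁻⁴/1.2 × 10⁻⁴)·(+0.69) = 17.915 °C.
Cooling required: 28.1 − (17.915) = 10.185 °C.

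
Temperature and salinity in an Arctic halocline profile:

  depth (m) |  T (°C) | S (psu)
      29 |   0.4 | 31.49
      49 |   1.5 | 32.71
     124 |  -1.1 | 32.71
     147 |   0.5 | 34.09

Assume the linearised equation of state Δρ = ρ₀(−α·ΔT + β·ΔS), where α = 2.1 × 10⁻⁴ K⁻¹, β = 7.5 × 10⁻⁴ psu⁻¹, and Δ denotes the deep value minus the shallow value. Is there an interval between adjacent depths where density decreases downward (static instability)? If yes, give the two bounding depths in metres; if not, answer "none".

Evaluate Δρ/ρ₀ = −αΔT + βΔS across each adjacent pair:
  29–49 m: −αΔT+βΔS = −(2.1 × 10⁻⁴)(+1.1)+(7.5 × 10⁻⁴)(+1.22) = 6.8 × 10⁻⁴ → stable
  49–124 m: −αΔT+βΔS = −(2.1 × 10⁻⁴)(-2.6)+(7.5 × 10⁻⁴)(+0.00) = 5.5 × 10⁻⁴ → stable
  124–147 m: −αΔT+βΔS = −(2.1 × 10⁻⁴)(+1.6)+(7.5 × 10⁻⁴)(+1.38) = 7.0 × 10⁻⁴ → stable
Every interval has Δρ > 0: the column is stably stratified throughout.

none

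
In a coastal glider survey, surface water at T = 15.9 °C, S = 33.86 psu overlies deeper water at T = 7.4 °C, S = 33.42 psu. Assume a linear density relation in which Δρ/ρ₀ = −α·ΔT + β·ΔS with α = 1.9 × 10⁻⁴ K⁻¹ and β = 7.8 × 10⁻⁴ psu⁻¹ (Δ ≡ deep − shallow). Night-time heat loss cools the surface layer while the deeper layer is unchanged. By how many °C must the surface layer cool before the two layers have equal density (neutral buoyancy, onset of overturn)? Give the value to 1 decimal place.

6.7 °C

Neutral buoyancy requires Δρ = 0, i.e. −α(T_deep − T_surf′) + β(S_deep − S_surf) = 0.
T_surf′ = T_deep − (β/α)·ΔS = 7.4 − (7.8 × 10⁻⁴/1.9 × 10⁻⁴)·(-0.44) = 9.206 °C.
Cooling required: 15.9 − (9.206) = 6.694 °C.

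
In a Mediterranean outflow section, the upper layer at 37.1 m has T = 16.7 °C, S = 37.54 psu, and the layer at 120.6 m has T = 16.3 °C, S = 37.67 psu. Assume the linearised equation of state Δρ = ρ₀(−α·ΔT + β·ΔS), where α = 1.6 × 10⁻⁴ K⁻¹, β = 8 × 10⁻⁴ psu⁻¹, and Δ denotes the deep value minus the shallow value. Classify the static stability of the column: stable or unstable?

ΔT = 16.3 − 16.7 = -0.4 K and ΔS = 37.67 − 37.54 = +0.13 psu (deep − shallow).
−αΔT = 6.40 × 10⁻⁵; βΔS = 1.04 × 10⁻⁴; sum Δρ/ρ₀ = 1.68 × 10⁻⁴.
Δρ/ρ₀ > 0, so Δρ > 0: deeper water is denser → statically stable.

stable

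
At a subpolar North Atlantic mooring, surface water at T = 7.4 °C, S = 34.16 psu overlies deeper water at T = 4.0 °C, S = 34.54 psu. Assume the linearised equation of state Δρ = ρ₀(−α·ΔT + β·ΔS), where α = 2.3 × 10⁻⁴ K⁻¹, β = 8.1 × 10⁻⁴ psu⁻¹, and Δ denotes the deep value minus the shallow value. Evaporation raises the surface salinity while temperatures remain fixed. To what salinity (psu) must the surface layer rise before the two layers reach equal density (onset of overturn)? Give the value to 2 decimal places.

35.51 psu

Neutral buoyancy requires −α(T_deep − T_surf) + β(S_deep − S_surf′) = 0.
S_surf′ = S_deep − (α/β)·ΔT = 34.54 − (2.3 × 10⁻⁴/8.1 × 10⁻⁴)·(-3.4) = 35.5054 psu.
Increase required: 35.5054 − 34.16 = 1.3454 psu.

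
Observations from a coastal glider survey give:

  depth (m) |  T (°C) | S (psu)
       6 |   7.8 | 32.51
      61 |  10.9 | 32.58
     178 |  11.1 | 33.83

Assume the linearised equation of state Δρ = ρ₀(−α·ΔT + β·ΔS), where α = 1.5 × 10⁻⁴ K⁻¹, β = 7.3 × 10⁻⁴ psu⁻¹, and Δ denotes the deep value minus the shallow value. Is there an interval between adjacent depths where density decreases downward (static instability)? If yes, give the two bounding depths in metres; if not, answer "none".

6–61 m

Evaluate Δρ/ρ₀ = −αΔT + βΔS across each adjacent pair:
  6–61 m: −αΔT+βΔS = −(1.5 × 10⁻⁴)(+3.1)+(7.3 × 10⁻⁴)(+0.07) = -4.1 × 10⁻⁴ → UNSTABLE
  61–178 m: −αΔT+βΔS = −(1.5 × 10⁻⁴)(+0.2)+(7.3 × 10⁻⁴)(+1.25) = 8.8 × 10⁻⁴ → stable
The 6–61 m interval has Δρ < 0: lighter water underlies denser water.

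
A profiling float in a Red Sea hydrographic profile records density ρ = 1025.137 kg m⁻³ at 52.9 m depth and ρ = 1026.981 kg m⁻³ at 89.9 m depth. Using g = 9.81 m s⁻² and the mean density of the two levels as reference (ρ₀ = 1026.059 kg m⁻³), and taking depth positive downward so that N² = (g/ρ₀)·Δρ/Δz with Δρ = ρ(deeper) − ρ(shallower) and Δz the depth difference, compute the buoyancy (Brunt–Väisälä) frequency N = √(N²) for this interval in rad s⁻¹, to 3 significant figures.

Δρ = 1026.981 − 1025.137 = 1.844 kg m⁻³ over Δz = 89.9 − 52.9 = 37 m.
N² = (9.81/1026.059) × (1.844/37) = 4.7649 × 10⁻⁴ s⁻².
N = √(4.7649 × 10⁻⁴) = 0.021829 rad s⁻¹ ≈ 0.0218 rad s⁻¹.

0.0218 rad s⁻¹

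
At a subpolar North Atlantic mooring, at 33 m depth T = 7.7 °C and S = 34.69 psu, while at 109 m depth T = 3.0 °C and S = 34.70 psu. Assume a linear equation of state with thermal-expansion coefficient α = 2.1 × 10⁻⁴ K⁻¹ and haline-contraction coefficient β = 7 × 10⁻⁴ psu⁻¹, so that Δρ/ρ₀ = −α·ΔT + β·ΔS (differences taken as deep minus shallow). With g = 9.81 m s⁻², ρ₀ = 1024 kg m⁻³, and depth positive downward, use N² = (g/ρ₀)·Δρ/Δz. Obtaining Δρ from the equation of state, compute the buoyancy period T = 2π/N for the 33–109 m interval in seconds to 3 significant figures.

ΔT = -4.7 K, ΔS = +0.01 psu (deep − shallow).
Δρ/ρ₀ = −αΔT + βΔS = 9.87 × 10⁻⁴ + 7.00 × 10⁻⁶ = 9.94 × 10⁻⁴, so Δρ ≈ 1.018 kg m⁻³.
N² = (g/ρ₀)·Δρ/Δz = g·(Δρ/ρ₀)/Δz = 9.81 × 9.94 × 10⁻⁴ / 76 = 1.2830 × 10⁻⁴ s⁻².
N = √(1.2830 × 10⁻⁴) = 0.011327 rad s⁻¹ → T = 2π/N = 554.71 s ≈ 555 s.

555 s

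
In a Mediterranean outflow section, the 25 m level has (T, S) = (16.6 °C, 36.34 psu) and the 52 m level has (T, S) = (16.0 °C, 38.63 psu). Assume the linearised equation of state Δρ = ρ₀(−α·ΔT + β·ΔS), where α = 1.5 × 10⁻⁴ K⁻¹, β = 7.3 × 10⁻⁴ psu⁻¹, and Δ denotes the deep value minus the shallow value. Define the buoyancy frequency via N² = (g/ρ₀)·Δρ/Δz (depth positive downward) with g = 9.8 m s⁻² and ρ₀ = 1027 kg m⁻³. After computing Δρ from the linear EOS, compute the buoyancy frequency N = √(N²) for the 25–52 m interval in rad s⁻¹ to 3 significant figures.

0.0253 rad s⁻¹

ΔT = -0.6 K, ΔS = +2.29 psu (deep − shallow).
Δρ/ρ₀ = −αΔT + βΔS = 9.00 × 10⁻⁵ + 1.6717 × 10⁻³ = 1.7617 × 10⁻³, so Δρ ≈ 1.809 kg m⁻³.
N² = (g/ρ₀)·Δρ/Δz = g·(Δρ/ρ₀)/Δz = 9.8 × 1.7617 × 10⁻³ / 27 = 6.3943 × 10⁻⁴ s⁻².
N = √(6.3943 × 10⁻⁴) = 0.025287 rad s⁻¹ ≈ 0.0253 rad s⁻¹.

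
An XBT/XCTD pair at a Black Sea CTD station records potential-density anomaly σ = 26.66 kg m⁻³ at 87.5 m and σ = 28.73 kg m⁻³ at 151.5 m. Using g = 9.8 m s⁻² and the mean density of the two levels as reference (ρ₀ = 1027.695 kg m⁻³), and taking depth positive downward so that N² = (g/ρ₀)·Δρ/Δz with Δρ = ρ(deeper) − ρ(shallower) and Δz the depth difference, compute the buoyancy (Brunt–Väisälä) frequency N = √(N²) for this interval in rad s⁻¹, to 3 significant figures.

0.0176 rad s⁻¹

Δρ = 1028.73 − 1026.66 = 2.07 kg m⁻³ over Δz = 151.5 − 87.5 = 64 m.
N² = (9.8/1027.695) × (2.07/64) = 3.0843 × 10⁻⁴ s⁻².
N = √(3.0843 × 10⁻⁴) = 0.017562 rad s⁻¹ ≈ 0.0176 rad s⁻¹.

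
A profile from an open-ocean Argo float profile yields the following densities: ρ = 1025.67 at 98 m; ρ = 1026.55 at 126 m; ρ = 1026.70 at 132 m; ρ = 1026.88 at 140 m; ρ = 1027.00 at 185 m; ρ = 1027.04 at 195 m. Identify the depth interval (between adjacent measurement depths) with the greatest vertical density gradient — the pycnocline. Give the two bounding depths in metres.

98–126 m

Compute the density gradient over each adjacent pair:
  98–126 m: Δρ/Δz = 0.88/28 = 0.031 kg m⁻⁴
  126–132 m: Δρ/Δz = 0.15/6 = 0.025 kg m⁻⁴
  132–140 m: Δρ/Δz = 0.18/8 = 0.022 kg m⁻⁴
  140–185 m: Δρ/Δz = 0.12/45 = 2.7 × 10⁻³ kg m⁻⁴
  185–195 m: Δρ/Δz = 0.04/10 = 4.0 × 10⁻³ kg m⁻⁴
The largest gradient is in the 98–126 m interval — the pycnocline.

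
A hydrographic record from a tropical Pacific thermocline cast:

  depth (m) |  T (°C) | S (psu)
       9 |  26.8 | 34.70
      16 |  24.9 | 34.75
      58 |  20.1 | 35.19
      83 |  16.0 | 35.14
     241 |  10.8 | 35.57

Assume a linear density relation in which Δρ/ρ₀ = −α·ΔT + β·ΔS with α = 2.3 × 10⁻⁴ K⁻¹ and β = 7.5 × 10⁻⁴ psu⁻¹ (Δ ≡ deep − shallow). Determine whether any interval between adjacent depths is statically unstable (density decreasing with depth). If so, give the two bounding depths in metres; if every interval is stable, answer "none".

Evaluate Δρ/ρ₀ = −αΔT + βΔS across each adjacent pair:
  9–16 m: −αΔT+βΔS = −(2.3 × 10⁻⁴)(-1.9)+(7.5 × 10⁻⁴)(+0.05) = 4.7 × 10⁻⁴ → stable
  16–58 m: −αΔT+βΔS = −(2.3 × 10⁻⁴)(-4.8)+(7.5 × 10⁻⁴)(+0.44) = 1.4 × 10⁻³ → stable
  58–83 m: −αΔT+βΔS = −(2.3 × 10⁻⁴)(-4.1)+(7.5 × 10⁻⁴)(-0.05) = 9.1 × 10⁻⁴ → stable
  83–241 m: −αΔT+βΔS = −(2.3 × 10⁻⁴)(-5.2)+(7.5 × 10⁻⁴)(+0.43) = 1.5 × 10⁻³ → stable
Every interval has Δρ > 0: the column is stably stratified throughout.

none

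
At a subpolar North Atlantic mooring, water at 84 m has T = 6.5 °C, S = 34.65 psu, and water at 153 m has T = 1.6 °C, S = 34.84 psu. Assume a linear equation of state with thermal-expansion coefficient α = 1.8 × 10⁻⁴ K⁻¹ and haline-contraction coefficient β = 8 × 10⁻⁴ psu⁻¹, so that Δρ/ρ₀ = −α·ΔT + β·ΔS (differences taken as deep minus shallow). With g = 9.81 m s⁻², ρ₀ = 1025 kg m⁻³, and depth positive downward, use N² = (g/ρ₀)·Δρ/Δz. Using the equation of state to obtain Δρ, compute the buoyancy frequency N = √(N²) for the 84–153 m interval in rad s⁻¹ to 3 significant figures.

ΔT = -4.9 K, ΔS = +0.19 psu (deep − shallow).
Δρ/ρ₀ = −αΔT + βΔS = 8.82 × 10⁻⁴ + 1.52 × 10⁻⁴ = 1.034 × 10⁻³, so Δρ ≈ 1.060 kg m⁻³.
N² = (g/ρ₀)·Δρ/Δz = g·(Δρ/ρ₀)/Δz = 9.81 × 1.034 × 10⁻³ / 69 = 1.4701 × 10⁻⁴ s⁻².
N = √(1.4701 × 10⁻⁴) = 0.012125 rad s⁻¹ ≈ 0.0121 rad s⁻¹.

0.0121 rad s⁻¹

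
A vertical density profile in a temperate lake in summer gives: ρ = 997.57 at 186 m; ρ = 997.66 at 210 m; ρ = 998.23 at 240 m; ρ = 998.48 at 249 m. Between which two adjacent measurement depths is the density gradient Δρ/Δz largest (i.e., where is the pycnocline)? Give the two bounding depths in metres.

Compute the density gradient over each adjacent pair:
  186–210 m: Δρ/Δz = 0.09/24 = 3.7 × 10⁻³ kg m⁻⁴
  210–240 m: Δρ/Δz = 0.57/30 = 0.019 kg m⁻⁴
  240–249 m: Δρ/Δz = 0.25/9 = 0.028 kg m⁻⁴
The largest gradient is in the 240–249 m interval — the pycnocline.

240–249 m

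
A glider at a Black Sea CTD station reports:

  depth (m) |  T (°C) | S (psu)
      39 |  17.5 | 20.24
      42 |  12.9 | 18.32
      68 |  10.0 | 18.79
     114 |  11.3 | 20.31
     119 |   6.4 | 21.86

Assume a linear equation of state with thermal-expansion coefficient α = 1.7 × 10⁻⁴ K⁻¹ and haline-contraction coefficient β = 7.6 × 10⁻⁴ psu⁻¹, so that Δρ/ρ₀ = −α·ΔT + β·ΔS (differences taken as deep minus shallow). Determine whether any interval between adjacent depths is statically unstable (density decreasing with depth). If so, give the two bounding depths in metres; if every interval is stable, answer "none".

39–42 m

Evaluate Δρ/ρ₀ = −αΔT + βΔS across each adjacent pair:
  39–42 m: −αΔT+βΔS = −(1.7 × 10⁻⁴)(-4.6)+(7.6 × 10⁻⁴)(-1.92) = -6.8 × 10⁻⁴ → UNSTABLE
  42–68 m: −αΔT+βΔS = −(1.7 × 10⁻⁴)(-2.9)+(7.6 × 10⁻⁴)(+0.47) = 8.5 × 10⁻⁴ → stable
  68–114 m: −αΔT+βΔS = −(1.7 × 10⁻⁴)(+1.3)+(7.6 × 10⁻⁴)(+1.52) = 9.3 × 10⁻⁴ → stable
  114–119 m: −αΔT+βΔS = −(1.7 × 10⁻⁴)(-4.9)+(7.6 × 10⁻⁴)(+1.55) = 2.0 × 10⁻³ → stable
The 39–42 m interval has Δρ < 0: lighter water underlies denser water.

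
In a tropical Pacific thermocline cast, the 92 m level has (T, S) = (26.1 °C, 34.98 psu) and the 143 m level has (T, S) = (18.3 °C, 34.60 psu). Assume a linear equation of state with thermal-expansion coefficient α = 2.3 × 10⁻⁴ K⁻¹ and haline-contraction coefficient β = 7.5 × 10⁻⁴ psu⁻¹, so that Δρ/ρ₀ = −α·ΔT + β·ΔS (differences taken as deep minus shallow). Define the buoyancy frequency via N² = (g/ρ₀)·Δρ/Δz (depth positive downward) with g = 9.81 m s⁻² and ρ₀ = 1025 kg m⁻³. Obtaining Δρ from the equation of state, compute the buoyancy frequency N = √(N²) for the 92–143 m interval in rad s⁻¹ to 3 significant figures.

ΔT = -7.8 K, ΔS = -0.38 psu (deep − shallow).
Δρ/ρ₀ = −αΔT + βΔS = 1.794 × 10⁻³ − 2.85 × 10⁻⁴ = 1.509 × 10⁻³, so Δρ ≈ 1.547 kg m⁻³.
N² = (g/ρ₀)·Δρ/Δz = g·(Δρ/ρ₀)/Δz = 9.81 × 1.509 × 10⁻³ / 51 = 2.9026 × 10⁻⁴ s⁻².
N = √(2.9026 × 10⁻⁴) = 0.017037 rad s⁻¹ ≈ 0.0170 rad s⁻¹.

0.0170 rad s⁻¹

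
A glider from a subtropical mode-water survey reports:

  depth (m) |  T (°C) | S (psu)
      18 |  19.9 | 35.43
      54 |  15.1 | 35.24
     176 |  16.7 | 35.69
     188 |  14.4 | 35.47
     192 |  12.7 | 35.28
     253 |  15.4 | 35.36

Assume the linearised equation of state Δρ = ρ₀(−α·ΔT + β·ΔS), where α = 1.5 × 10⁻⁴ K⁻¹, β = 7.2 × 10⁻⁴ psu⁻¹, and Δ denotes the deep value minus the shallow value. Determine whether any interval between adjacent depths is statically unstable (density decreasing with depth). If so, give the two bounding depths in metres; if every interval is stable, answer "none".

192–253 m

Evaluate Δρ/ρ₀ = −αΔT + βΔS across each adjacent pair:
  18–54 m: −αΔT+βΔS = −(1.5 × 10⁻⁴)(-4.8)+(7.2 × 10⁻⁴)(-0.19) = 5.8 × 10⁻⁴ → stable
  54–176 m: −αΔT+βΔS = −(1.5 × 10⁻⁴)(+1.6)+(7.2 × 10⁻⁴)(+0.45) = 8.4 × 10⁻⁵ → stable
  176–188 m: −αΔT+βΔS = −(1.5 × 10⁻⁴)(-2.3)+(7.2 × 10⁻⁴)(-0.22) = 1.9 × 10⁻⁴ → stable
  188–192 m: −αΔT+βΔS = −(1.5 × 10⁻⁴)(-1.7)+(7.2 × 10⁻⁴)(-0.19) = 1.2 × 10⁻⁴ → stable
  192–253 m: −αΔT+βΔS = −(1.5 × 10⁻⁴)(+2.7)+(7.2 × 10⁻⁴)(+0.08) = -3.5 × 10⁻⁴ → UNSTABLE
The 192–253 m interval has Δρ < 0: lighter water underlies denser water.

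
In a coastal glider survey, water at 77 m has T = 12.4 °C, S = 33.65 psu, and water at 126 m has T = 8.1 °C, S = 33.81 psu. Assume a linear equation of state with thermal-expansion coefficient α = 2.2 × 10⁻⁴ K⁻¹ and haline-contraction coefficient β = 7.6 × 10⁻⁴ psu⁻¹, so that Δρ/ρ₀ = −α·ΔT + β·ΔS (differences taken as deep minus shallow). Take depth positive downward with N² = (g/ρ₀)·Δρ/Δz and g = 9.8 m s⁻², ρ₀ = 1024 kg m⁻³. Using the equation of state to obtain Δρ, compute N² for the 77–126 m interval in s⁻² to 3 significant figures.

2.14 × 10⁻⁴ s⁻²

ΔT = -4.3 K, ΔS = +0.16 psu (deep − shallow).
Δρ/ρ₀ = −αΔT + βΔS = 9.46 × 10⁻⁴ + 1.216 × 10⁻⁴ = 1.0676 × 10⁻³, so Δρ ≈ 1.093 kg m⁻³.
N² = (g/ρ₀)·Δρ/Δz = g·(Δρ/ρ₀)/Δz = 9.8 × 1.0676 × 10⁻³ / 49 = 2.1352 × 10⁻⁴ s⁻² ≈ 2.14 × 10⁻⁴ s⁻².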